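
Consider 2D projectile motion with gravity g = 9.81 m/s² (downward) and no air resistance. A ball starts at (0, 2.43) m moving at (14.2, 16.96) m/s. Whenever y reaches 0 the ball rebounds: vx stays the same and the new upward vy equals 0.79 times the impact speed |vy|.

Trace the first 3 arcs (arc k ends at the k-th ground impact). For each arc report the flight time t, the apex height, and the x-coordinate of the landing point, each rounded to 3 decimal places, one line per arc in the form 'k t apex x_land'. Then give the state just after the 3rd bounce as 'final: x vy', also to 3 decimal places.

Arc 1: start y=2.430, vy=16.960 → t=3.595, apex=17.091, x_land=51.056, impact vy=-18.312
  bounce: vy ← 0.79·18.312 = 14.466
Arc 2: start y=0.000, vy=14.466 → t=2.949, apex=10.666, x_land=92.936, impact vy=-14.466
  bounce: vy ← 0.79·14.466 = 11.428
Arc 3: start y=0.000, vy=11.428 → t=2.330, apex=6.657, x_land=126.021, impact vy=-11.428
  bounce: vy ← 0.79·11.428 = 9.028

1 3.595 17.091 51.056
2 2.949 10.666 92.936
3 2.330 6.657 126.021
final: 126.021 9.028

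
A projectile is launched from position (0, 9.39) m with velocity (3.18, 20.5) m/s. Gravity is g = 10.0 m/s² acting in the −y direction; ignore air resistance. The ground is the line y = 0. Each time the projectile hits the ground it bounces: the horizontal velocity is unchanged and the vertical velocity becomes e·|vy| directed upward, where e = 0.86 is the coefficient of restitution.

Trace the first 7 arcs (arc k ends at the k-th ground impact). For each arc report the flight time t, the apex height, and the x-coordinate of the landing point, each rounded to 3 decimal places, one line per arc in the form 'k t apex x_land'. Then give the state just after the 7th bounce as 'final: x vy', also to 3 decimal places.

1 4.516 30.402 14.360
2 4.241 22.486 27.848
3 3.648 16.630 39.447
4 3.137 12.300 49.422
5 2.698 9.097 58.001
6 2.320 6.728 65.378
7 1.995 4.976 71.723
final: 71.723 8.579

Arc 1: start y=9.390, vy=20.500 → t=4.516, apex=30.402, x_land=14.360, impact vy=-24.659
  bounce: vy ← 0.86·24.659 = 21.206
Arc 2: start y=0.000, vy=21.206 → t=4.241, apex=22.486, x_land=27.848, impact vy=-21.206
  bounce: vy ← 0.86·21.206 = 18.238
Arc 3: start y=0.000, vy=18.238 → t=3.648, apex=16.630, x_land=39.447, impact vy=-18.238
  bounce: vy ← 0.86·18.238 = 15.684
Arc 4: start y=0.000, vy=15.684 → t=3.137, apex=12.300, x_land=49.422, impact vy=-15.684
  bounce: vy ← 0.86·15.684 = 13.488
Arc 5: start y=0.000, vy=13.488 → t=2.698, apex=9.097, x_land=58.001, impact vy=-13.488
  bounce: vy ← 0.86·13.488 = 11.600
Arc 6: start y=0.000, vy=11.600 → t=2.320, apex=6.728, x_land=65.378, impact vy=-11.600
  bounce: vy ← 0.86·11.600 = 9.976
Arc 7: start y=0.000, vy=9.976 → t=1.995, apex=4.976, x_land=71.723, impact vy=-9.976
  bounce: vy ← 0.86·9.976 = 8.579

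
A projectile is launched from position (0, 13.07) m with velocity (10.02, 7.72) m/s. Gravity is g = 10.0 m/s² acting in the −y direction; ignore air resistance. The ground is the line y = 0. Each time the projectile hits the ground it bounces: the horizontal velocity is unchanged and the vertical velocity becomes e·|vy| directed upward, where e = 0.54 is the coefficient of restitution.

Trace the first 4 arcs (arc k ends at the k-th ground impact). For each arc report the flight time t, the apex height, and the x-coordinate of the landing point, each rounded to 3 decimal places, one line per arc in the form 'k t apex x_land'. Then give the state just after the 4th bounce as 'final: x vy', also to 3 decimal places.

1 2.564 16.050 25.688
2 1.935 4.680 45.076
3 1.045 1.365 55.546
4 0.564 0.398 61.200
final: 61.200 1.523

Arc 1: start y=13.070, vy=7.720 → t=2.564, apex=16.050, x_land=25.688, impact vy=-17.916
  bounce: vy ← 0.54·17.916 = 9.675
Arc 2: start y=0.000, vy=9.675 → t=1.935, apex=4.680, x_land=45.076, impact vy=-9.675
  bounce: vy ← 0.54·9.675 = 5.224
Arc 3: start y=0.000, vy=5.224 → t=1.045, apex=1.365, x_land=55.546, impact vy=-5.224
  bounce: vy ← 0.54·5.224 = 2.821
Arc 4: start y=0.000, vy=2.821 → t=0.564, apex=0.398, x_land=61.200, impact vy=-2.821
  bounce: vy ← 0.54·2.821 = 1.523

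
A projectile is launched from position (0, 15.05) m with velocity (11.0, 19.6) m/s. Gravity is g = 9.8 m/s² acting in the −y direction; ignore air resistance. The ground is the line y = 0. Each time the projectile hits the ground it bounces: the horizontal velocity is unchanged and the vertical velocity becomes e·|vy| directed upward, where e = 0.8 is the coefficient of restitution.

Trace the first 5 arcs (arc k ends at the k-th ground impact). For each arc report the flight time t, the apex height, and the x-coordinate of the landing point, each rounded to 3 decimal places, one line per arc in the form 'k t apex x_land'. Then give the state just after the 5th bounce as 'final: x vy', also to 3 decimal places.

Arc 1: start y=15.050, vy=19.600 → t=4.659, apex=34.650, x_land=51.251, impact vy=-26.060
  bounce: vy ← 0.8·26.060 = 20.848
Arc 2: start y=0.000, vy=20.848 → t=4.255, apex=22.176, x_land=98.054, impact vy=-20.848
  bounce: vy ← 0.8·20.848 = 16.679
Arc 3: start y=0.000, vy=16.679 → t=3.404, apex=14.193, x_land=135.495, impact vy=-16.679
  bounce: vy ← 0.8·16.679 = 13.343
Arc 4: start y=0.000, vy=13.343 → t=2.723, apex=9.083, x_land=165.449, impact vy=-13.343
  bounce: vy ← 0.8·13.343 = 10.674
Arc 5: start y=0.000, vy=10.674 → t=2.178, apex=5.813, x_land=189.411, impact vy=-10.674
  bounce: vy ← 0.8·10.674 = 8.539

1 4.659 34.650 51.251
2 4.255 22.176 98.054
3 3.404 14.193 135.495
4 2.723 9.083 165.449
5 2.178 5.813 189.411
final: 189.411 8.539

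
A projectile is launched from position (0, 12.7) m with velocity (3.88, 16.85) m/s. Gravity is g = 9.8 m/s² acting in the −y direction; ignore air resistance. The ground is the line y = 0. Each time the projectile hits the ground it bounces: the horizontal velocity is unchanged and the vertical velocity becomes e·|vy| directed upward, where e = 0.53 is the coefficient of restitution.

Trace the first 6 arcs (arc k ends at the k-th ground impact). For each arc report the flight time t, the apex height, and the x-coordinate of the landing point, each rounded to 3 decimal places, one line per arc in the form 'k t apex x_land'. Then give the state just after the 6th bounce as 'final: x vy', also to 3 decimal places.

1 4.075 27.186 15.810
2 2.497 7.637 25.498
3 1.323 2.145 30.632
4 0.701 0.603 33.353
5 0.372 0.169 34.796
6 0.197 0.048 35.560
final: 35.560 0.512

Arc 1: start y=12.700, vy=16.850 → t=4.075, apex=27.186, x_land=15.810, impact vy=-23.083
  bounce: vy ← 0.53·23.083 = 12.234
Arc 2: start y=0.000, vy=12.234 → t=2.497, apex=7.637, x_land=25.498, impact vy=-12.234
  bounce: vy ← 0.53·12.234 = 6.484
Arc 3: start y=0.000, vy=6.484 → t=1.323, apex=2.145, x_land=30.632, impact vy=-6.484
  bounce: vy ← 0.53·6.484 = 3.437
Arc 4: start y=0.000, vy=3.437 → t=0.701, apex=0.603, x_land=33.353, impact vy=-3.437
  bounce: vy ← 0.53·3.437 = 1.821
Arc 5: start y=0.000, vy=1.821 → t=0.372, apex=0.169, x_land=34.796, impact vy=-1.821
  bounce: vy ← 0.53·1.821 = 0.965
Arc 6: start y=0.000, vy=0.965 → t=0.197, apex=0.048, x_land=35.560, impact vy=-0.965
  bounce: vy ← 0.53·0.965 = 0.512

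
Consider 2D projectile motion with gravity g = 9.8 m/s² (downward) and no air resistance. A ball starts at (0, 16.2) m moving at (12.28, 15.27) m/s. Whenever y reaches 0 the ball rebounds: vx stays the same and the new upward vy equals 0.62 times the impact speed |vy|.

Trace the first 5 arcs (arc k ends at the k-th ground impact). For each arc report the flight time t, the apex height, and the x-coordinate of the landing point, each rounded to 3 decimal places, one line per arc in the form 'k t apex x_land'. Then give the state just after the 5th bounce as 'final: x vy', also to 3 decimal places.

Arc 1: start y=16.200, vy=15.270 → t=3.953, apex=28.097, x_land=48.540, impact vy=-23.467
  bounce: vy ← 0.62·23.467 = 14.549
Arc 2: start y=0.000, vy=14.549 → t=2.969, apex=10.800, x_land=85.002, impact vy=-14.549
  bounce: vy ← 0.62·14.549 = 9.021
Arc 3: start y=0.000, vy=9.021 → t=1.841, apex=4.152, x_land=107.609, impact vy=-9.021
  bounce: vy ← 0.62·9.021 = 5.593
Arc 4: start y=0.000, vy=5.593 → t=1.141, apex=1.596, x_land=121.625, impact vy=-5.593
  bounce: vy ← 0.62·5.593 = 3.468
Arc 5: start y=0.000, vy=3.468 → t=0.708, apex=0.613, x_land=130.316, impact vy=-3.468
  bounce: vy ← 0.62·3.468 = 2.150

1 3.953 28.097 48.540
2 2.969 10.800 85.002
3 1.841 4.152 107.609
4 1.141 1.596 121.625
5 0.708 0.613 130.316
final: 130.316 2.150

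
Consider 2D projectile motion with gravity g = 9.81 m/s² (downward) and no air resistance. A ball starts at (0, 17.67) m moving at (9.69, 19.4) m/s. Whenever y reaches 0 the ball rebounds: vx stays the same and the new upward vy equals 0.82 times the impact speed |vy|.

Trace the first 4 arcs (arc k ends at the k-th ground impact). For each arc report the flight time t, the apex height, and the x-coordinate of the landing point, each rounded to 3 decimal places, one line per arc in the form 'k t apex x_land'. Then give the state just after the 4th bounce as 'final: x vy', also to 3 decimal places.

1 4.719 36.852 45.723
2 4.495 24.780 89.283
3 3.686 16.662 125.001
4 3.023 11.203 154.291
final: 154.291 12.157

Arc 1: start y=17.670, vy=19.400 → t=4.719, apex=36.852, x_land=45.723, impact vy=-26.890
  bounce: vy ← 0.82·26.890 = 22.049
Arc 2: start y=0.000, vy=22.049 → t=4.495, apex=24.780, x_land=89.283, impact vy=-22.049
  bounce: vy ← 0.82·22.049 = 18.081
Arc 3: start y=0.000, vy=18.081 → t=3.686, apex=16.662, x_land=125.001, impact vy=-18.081
  bounce: vy ← 0.82·18.081 = 14.826
Arc 4: start y=0.000, vy=14.826 → t=3.023, apex=11.203, x_land=154.291, impact vy=-14.826
  bounce: vy ← 0.82·14.826 = 12.157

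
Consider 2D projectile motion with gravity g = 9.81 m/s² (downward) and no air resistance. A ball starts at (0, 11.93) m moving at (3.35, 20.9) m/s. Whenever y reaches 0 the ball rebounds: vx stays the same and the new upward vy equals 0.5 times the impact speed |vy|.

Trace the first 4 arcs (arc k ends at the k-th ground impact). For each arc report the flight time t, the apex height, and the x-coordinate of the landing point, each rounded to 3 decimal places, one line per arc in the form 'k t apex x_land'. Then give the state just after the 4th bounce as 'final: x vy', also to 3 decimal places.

Arc 1: start y=11.930, vy=20.900 → t=4.771, apex=34.194, x_land=15.982, impact vy=-25.901
  bounce: vy ← 0.5·25.901 = 12.951
Arc 2: start y=0.000, vy=12.951 → t=2.640, apex=8.548, x_land=24.827, impact vy=-12.951
  bounce: vy ← 0.5·12.951 = 6.475
Arc 3: start y=0.000, vy=6.475 → t=1.320, apex=2.137, x_land=29.250, impact vy=-6.475
  bounce: vy ← 0.5·6.475 = 3.238
Arc 4: start y=0.000, vy=3.238 → t=0.660, apex=0.534, x_land=31.461, impact vy=-3.238
  bounce: vy ← 0.5·3.238 = 1.619

1 4.771 34.194 15.982
2 2.640 8.548 24.827
3 1.320 2.137 29.250
4 0.660 0.534 31.461
final: 31.461 1.619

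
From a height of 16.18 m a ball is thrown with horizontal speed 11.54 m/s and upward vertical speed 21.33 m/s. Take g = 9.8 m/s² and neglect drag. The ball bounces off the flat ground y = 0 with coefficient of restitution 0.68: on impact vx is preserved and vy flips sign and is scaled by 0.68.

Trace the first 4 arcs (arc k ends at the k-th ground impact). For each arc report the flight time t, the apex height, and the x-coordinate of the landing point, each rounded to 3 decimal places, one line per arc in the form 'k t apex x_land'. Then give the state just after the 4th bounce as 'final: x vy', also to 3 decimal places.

1 5.012 39.393 57.837
2 3.856 18.215 102.337
3 2.622 8.423 132.596
4 1.783 3.895 153.173
final: 153.173 5.941

Arc 1: start y=16.180, vy=21.330 → t=5.012, apex=39.393, x_land=57.837, impact vy=-27.787
  bounce: vy ← 0.68·27.787 = 18.895
Arc 2: start y=0.000, vy=18.895 → t=3.856, apex=18.215, x_land=102.337, impact vy=-18.895
  bounce: vy ← 0.68·18.895 = 12.849
Arc 3: start y=0.000, vy=12.849 → t=2.622, apex=8.423, x_land=132.596, impact vy=-12.849
  bounce: vy ← 0.68·12.849 = 8.737
Arc 4: start y=0.000, vy=8.737 → t=1.783, apex=3.895, x_land=153.173, impact vy=-8.737
  bounce: vy ← 0.68·8.737 = 5.941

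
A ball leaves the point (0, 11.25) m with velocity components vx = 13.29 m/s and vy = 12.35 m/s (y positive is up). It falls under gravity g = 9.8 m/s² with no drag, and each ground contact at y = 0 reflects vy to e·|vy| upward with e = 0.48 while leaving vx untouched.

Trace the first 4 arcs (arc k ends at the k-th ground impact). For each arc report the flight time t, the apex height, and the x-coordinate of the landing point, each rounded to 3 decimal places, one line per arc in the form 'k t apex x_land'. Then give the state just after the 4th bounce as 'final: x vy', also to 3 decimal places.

Arc 1: start y=11.250, vy=12.350 → t=3.231, apex=19.032, x_land=42.940, impact vy=-19.314
  bounce: vy ← 0.48·19.314 = 9.271
Arc 2: start y=0.000, vy=9.271 → t=1.892, apex=4.385, x_land=68.084, impact vy=-9.271
  bounce: vy ← 0.48·9.271 = 4.450
Arc 3: start y=0.000, vy=4.450 → t=0.908, apex=1.010, x_land=80.153, impact vy=-4.450
  bounce: vy ← 0.48·4.450 = 2.136
Arc 4: start y=0.000, vy=2.136 → t=0.436, apex=0.233, x_land=85.947, impact vy=-2.136
  bounce: vy ← 0.48·2.136 = 1.025

1 3.231 19.032 42.940
2 1.892 4.385 68.084
3 0.908 1.010 80.153
4 0.436 0.233 85.947
final: 85.947 1.025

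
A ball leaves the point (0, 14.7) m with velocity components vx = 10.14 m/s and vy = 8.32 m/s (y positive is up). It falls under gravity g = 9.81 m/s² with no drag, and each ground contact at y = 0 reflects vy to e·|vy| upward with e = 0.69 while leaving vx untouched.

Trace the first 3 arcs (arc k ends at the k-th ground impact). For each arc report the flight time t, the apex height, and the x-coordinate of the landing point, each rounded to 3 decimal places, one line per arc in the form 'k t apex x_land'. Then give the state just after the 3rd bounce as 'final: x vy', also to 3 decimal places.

1 2.776 18.228 28.147
2 2.660 8.678 55.123
3 1.836 4.132 73.736
final: 73.736 6.213

Arc 1: start y=14.700, vy=8.320 → t=2.776, apex=18.228, x_land=28.147, impact vy=-18.911
  bounce: vy ← 0.69·18.911 = 13.049
Arc 2: start y=0.000, vy=13.049 → t=2.660, apex=8.678, x_land=55.123, impact vy=-13.049
  bounce: vy ← 0.69·13.049 = 9.004
Arc 3: start y=0.000, vy=9.004 → t=1.836, apex=4.132, x_land=73.736, impact vy=-9.004
  bounce: vy ← 0.69·9.004 = 6.213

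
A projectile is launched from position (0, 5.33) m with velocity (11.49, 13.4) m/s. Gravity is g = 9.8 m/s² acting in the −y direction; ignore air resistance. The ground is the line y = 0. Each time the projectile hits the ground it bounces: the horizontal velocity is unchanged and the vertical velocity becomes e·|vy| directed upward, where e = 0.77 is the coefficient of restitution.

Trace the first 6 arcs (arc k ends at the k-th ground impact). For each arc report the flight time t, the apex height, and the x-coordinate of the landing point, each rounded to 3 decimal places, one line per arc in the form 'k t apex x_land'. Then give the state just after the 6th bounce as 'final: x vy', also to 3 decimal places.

1 3.087 14.491 35.470
2 2.648 8.592 65.900
3 2.039 5.094 89.331
4 1.570 3.020 107.372
5 1.209 1.791 121.264
6 0.931 1.062 131.961
final: 131.961 3.513

Arc 1: start y=5.330, vy=13.400 → t=3.087, apex=14.491, x_land=35.470, impact vy=-16.853
  bounce: vy ← 0.77·16.853 = 12.977
Arc 2: start y=0.000, vy=12.977 → t=2.648, apex=8.592, x_land=65.900, impact vy=-12.977
  bounce: vy ← 0.77·12.977 = 9.992
Arc 3: start y=0.000, vy=9.992 → t=2.039, apex=5.094, x_land=89.331, impact vy=-9.992
  bounce: vy ← 0.77·9.992 = 7.694
Arc 4: start y=0.000, vy=7.694 → t=1.570, apex=3.020, x_land=107.372, impact vy=-7.694
  bounce: vy ← 0.77·7.694 = 5.924
Arc 5: start y=0.000, vy=5.924 → t=1.209, apex=1.791, x_land=121.264, impact vy=-5.924
  bounce: vy ← 0.77·5.924 = 4.562
Arc 6: start y=0.000, vy=4.562 → t=0.931, apex=1.062, x_land=131.961, impact vy=-4.562
  bounce: vy ← 0.77·4.562 = 3.513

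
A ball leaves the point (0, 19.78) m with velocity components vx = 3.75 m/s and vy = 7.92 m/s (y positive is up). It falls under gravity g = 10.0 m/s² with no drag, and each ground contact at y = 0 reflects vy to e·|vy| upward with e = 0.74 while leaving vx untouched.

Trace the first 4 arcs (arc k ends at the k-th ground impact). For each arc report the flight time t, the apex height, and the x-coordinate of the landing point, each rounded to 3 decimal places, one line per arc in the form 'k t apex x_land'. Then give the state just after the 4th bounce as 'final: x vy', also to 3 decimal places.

Arc 1: start y=19.780, vy=7.920 → t=2.933, apex=22.916, x_land=10.998, impact vy=-21.409
  bounce: vy ← 0.74·21.409 = 15.842
Arc 2: start y=0.000, vy=15.842 → t=3.168, apex=12.549, x_land=22.880, impact vy=-15.842
  bounce: vy ← 0.74·15.842 = 11.723
Arc 3: start y=0.000, vy=11.723 → t=2.345, apex=6.872, x_land=31.672, impact vy=-11.723
  bounce: vy ← 0.74·11.723 = 8.675
Arc 4: start y=0.000, vy=8.675 → t=1.735, apex=3.763, x_land=38.179, impact vy=-8.675
  bounce: vy ← 0.74·8.675 = 6.420

1 2.933 22.916 10.998
2 3.168 12.549 22.880
3 2.345 6.872 31.672
4 1.735 3.763 38.179
final: 38.179 6.420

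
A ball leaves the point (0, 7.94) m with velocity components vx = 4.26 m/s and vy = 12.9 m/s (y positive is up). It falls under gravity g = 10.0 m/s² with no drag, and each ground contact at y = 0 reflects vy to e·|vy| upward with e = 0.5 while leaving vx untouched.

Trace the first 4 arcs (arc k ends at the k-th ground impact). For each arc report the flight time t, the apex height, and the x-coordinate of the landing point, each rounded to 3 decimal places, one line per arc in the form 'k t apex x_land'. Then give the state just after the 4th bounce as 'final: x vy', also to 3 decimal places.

1 3.093 16.261 13.178
2 1.803 4.065 20.860
3 0.902 1.016 24.701
4 0.451 0.254 26.622
final: 26.622 1.127

Arc 1: start y=7.940, vy=12.900 → t=3.093, apex=16.261, x_land=13.178, impact vy=-18.034
  bounce: vy ← 0.5·18.034 = 9.017
Arc 2: start y=0.000, vy=9.017 → t=1.803, apex=4.065, x_land=20.860, impact vy=-9.017
  bounce: vy ← 0.5·9.017 = 4.508
Arc 3: start y=0.000, vy=4.508 → t=0.902, apex=1.016, x_land=24.701, impact vy=-4.508
  bounce: vy ← 0.5·4.508 = 2.254
Arc 4: start y=0.000, vy=2.254 → t=0.451, apex=0.254, x_land=26.622, impact vy=-2.254
  bounce: vy ← 0.5·2.254 = 1.127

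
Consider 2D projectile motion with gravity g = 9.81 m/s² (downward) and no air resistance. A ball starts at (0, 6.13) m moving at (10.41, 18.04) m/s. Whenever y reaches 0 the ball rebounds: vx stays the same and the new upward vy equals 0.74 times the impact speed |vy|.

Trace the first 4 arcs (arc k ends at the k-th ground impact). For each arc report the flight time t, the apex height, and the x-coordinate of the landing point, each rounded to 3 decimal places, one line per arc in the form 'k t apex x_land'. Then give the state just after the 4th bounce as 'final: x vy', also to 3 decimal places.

1 3.991 22.717 41.547
2 3.185 12.440 74.703
3 2.357 6.812 99.239
4 1.744 3.730 117.396
final: 117.396 6.331

Arc 1: start y=6.130, vy=18.040 → t=3.991, apex=22.717, x_land=41.547, impact vy=-21.112
  bounce: vy ← 0.74·21.112 = 15.623
Arc 2: start y=0.000, vy=15.623 → t=3.185, apex=12.440, x_land=74.703, impact vy=-15.623
  bounce: vy ← 0.74·15.623 = 11.561
Arc 3: start y=0.000, vy=11.561 → t=2.357, apex=6.812, x_land=99.239, impact vy=-11.561
  bounce: vy ← 0.74·11.561 = 8.555
Arc 4: start y=0.000, vy=8.555 → t=1.744, apex=3.730, x_land=117.396, impact vy=-8.555
  bounce: vy ← 0.74·8.555 = 6.331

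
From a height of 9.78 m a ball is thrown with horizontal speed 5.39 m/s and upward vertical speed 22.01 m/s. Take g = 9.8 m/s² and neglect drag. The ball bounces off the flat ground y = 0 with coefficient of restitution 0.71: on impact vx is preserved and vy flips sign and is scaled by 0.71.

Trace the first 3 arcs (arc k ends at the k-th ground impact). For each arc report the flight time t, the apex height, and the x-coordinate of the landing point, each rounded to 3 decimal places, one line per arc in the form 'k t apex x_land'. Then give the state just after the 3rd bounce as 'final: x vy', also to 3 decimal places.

1 4.899 34.496 26.407
2 3.768 17.390 46.715
3 2.675 8.766 61.133
final: 61.133 9.307

Arc 1: start y=9.780, vy=22.010 → t=4.899, apex=34.496, x_land=26.407, impact vy=-26.002
  bounce: vy ← 0.71·26.002 = 18.462
Arc 2: start y=0.000, vy=18.462 → t=3.768, apex=17.390, x_land=46.715, impact vy=-18.462
  bounce: vy ← 0.71·18.462 = 13.108
Arc 3: start y=0.000, vy=13.108 → t=2.675, apex=8.766, x_land=61.133, impact vy=-13.108
  bounce: vy ← 0.71·13.108 = 9.307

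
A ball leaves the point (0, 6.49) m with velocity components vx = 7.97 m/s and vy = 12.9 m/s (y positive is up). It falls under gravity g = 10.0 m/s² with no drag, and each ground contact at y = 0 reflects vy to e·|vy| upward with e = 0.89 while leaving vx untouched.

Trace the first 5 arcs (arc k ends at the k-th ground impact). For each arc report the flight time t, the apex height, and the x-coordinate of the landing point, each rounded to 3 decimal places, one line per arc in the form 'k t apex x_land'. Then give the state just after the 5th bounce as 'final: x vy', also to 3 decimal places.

Arc 1: start y=6.490, vy=12.900 → t=3.011, apex=14.810, x_land=23.998, impact vy=-17.211
  bounce: vy ← 0.89·17.211 = 15.318
Arc 2: start y=0.000, vy=15.318 → t=3.064, apex=11.731, x_land=48.414, impact vy=-15.318
  bounce: vy ← 0.89·15.318 = 13.633
Arc 3: start y=0.000, vy=13.633 → t=2.727, apex=9.292, x_land=70.145, impact vy=-13.633
  bounce: vy ← 0.89·13.633 = 12.133
Arc 4: start y=0.000, vy=12.133 → t=2.427, apex=7.361, x_land=89.485, impact vy=-12.133
  bounce: vy ← 0.89·12.133 = 10.798
Arc 5: start y=0.000, vy=10.798 → t=2.160, apex=5.830, x_land=106.698, impact vy=-10.798
  bounce: vy ← 0.89·10.798 = 9.611

1 3.011 14.810 23.998
2 3.064 11.731 48.414
3 2.727 9.292 70.145
4 2.427 7.361 89.485
5 2.160 5.830 106.698
final: 106.698 9.611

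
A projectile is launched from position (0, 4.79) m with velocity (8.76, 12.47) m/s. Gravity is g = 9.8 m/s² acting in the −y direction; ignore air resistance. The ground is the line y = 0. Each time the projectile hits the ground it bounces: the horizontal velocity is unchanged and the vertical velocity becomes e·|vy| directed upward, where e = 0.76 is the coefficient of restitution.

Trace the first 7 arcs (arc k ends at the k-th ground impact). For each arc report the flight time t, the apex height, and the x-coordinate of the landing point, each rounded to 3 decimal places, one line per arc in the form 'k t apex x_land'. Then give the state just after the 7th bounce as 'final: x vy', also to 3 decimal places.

Arc 1: start y=4.790, vy=12.470 → t=2.884, apex=12.724, x_land=25.263, impact vy=-15.792
  bounce: vy ← 0.76·15.792 = 12.002
Arc 2: start y=0.000, vy=12.002 → t=2.449, apex=7.349, x_land=46.719, impact vy=-12.002
  bounce: vy ← 0.76·12.002 = 9.121
Arc 3: start y=0.000, vy=9.121 → t=1.862, apex=4.245, x_land=63.026, impact vy=-9.121
  bounce: vy ← 0.76·9.121 = 6.932
Arc 4: start y=0.000, vy=6.932 → t=1.415, apex=2.452, x_land=75.419, impact vy=-6.932
  bounce: vy ← 0.76·6.932 = 5.269
Arc 5: start y=0.000, vy=5.269 → t=1.075, apex=1.416, x_land=84.838, impact vy=-5.269
  bounce: vy ← 0.76·5.269 = 4.004
Arc 6: start y=0.000, vy=4.004 → t=0.817, apex=0.818, x_land=91.996, impact vy=-4.004
  bounce: vy ← 0.76·4.004 = 3.043
Arc 7: start y=0.000, vy=3.043 → t=0.621, apex=0.472, x_land=97.437, impact vy=-3.043
  bounce: vy ← 0.76·3.043 = 2.313

1 2.884 12.724 25.263
2 2.449 7.349 46.719
3 1.862 4.245 63.026
4 1.415 2.452 75.419
5 1.075 1.416 84.838
6 0.817 0.818 91.996
7 0.621 0.472 97.437
final: 97.437 2.313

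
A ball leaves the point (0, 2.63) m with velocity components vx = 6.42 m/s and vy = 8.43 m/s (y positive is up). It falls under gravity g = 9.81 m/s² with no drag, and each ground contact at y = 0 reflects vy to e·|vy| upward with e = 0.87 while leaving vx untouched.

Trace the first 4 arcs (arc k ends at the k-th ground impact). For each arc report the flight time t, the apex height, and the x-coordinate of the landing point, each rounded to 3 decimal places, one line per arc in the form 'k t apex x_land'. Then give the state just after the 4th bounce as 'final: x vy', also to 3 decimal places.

1 1.988 6.252 12.765
2 1.964 4.732 25.377
3 1.709 3.582 36.349
4 1.487 2.711 45.895
final: 45.895 6.345

Arc 1: start y=2.630, vy=8.430 → t=1.988, apex=6.252, x_land=12.765, impact vy=-11.075
  bounce: vy ← 0.87·11.075 = 9.636
Arc 2: start y=0.000, vy=9.636 → t=1.964, apex=4.732, x_land=25.377, impact vy=-9.636
  bounce: vy ← 0.87·9.636 = 8.383
Arc 3: start y=0.000, vy=8.383 → t=1.709, apex=3.582, x_land=36.349, impact vy=-8.383
  bounce: vy ← 0.87·8.383 = 7.293
Arc 4: start y=0.000, vy=7.293 → t=1.487, apex=2.711, x_land=45.895, impact vy=-7.293
  bounce: vy ← 0.87·7.293 = 6.345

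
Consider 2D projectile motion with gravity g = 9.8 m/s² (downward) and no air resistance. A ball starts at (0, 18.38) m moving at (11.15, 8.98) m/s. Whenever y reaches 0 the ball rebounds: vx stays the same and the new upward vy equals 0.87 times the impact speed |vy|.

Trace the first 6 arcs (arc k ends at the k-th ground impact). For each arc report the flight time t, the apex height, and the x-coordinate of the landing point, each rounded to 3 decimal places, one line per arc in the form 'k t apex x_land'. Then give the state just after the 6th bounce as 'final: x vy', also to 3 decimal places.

Arc 1: start y=18.380, vy=8.980 → t=3.059, apex=22.494, x_land=34.107, impact vy=-20.997
  bounce: vy ← 0.87·20.997 = 18.268
Arc 2: start y=0.000, vy=18.268 → t=3.728, apex=17.026, x_land=75.675, impact vy=-18.268
  bounce: vy ← 0.87·18.268 = 15.893
Arc 3: start y=0.000, vy=15.893 → t=3.243, apex=12.887, x_land=111.840, impact vy=-15.893
  bounce: vy ← 0.87·15.893 = 13.827
Arc 4: start y=0.000, vy=13.827 → t=2.822, apex=9.754, x_land=143.303, impact vy=-13.827
  bounce: vy ← 0.87·13.827 = 12.029
Arc 5: start y=0.000, vy=12.029 → t=2.455, apex=7.383, x_land=170.676, impact vy=-12.029
  bounce: vy ← 0.87·12.029 = 10.466
Arc 6: start y=0.000, vy=10.466 → t=2.136, apex=5.588, x_land=194.490, impact vy=-10.466
  bounce: vy ← 0.87·10.466 = 9.105

1 3.059 22.494 34.107
2 3.728 17.026 75.675
3 3.243 12.887 111.840
4 2.822 9.754 143.303
5 2.455 7.383 170.676
6 2.136 5.588 194.490
final: 194.490 9.105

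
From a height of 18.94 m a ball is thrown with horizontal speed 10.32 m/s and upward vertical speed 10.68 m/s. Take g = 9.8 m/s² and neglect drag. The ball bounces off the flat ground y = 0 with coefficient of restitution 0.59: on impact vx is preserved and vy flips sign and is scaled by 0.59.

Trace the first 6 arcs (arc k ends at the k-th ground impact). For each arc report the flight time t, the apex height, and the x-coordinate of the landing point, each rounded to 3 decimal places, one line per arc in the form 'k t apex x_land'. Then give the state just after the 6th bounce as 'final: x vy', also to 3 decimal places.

1 3.338 24.760 34.445
2 2.652 8.619 61.819
3 1.565 3.000 77.969
4 0.923 1.044 87.498
5 0.545 0.364 93.120
6 0.321 0.127 96.437
final: 96.437 0.929

Arc 1: start y=18.940, vy=10.680 → t=3.338, apex=24.760, x_land=34.445, impact vy=-22.029
  bounce: vy ← 0.59·22.029 = 12.997
Arc 2: start y=0.000, vy=12.997 → t=2.652, apex=8.619, x_land=61.819, impact vy=-12.997
  bounce: vy ← 0.59·12.997 = 7.668
Arc 3: start y=0.000, vy=7.668 → t=1.565, apex=3.000, x_land=77.969, impact vy=-7.668
  bounce: vy ← 0.59·7.668 = 4.524
Arc 4: start y=0.000, vy=4.524 → t=0.923, apex=1.044, x_land=87.498, impact vy=-4.524
  bounce: vy ← 0.59·4.524 = 2.669
Arc 5: start y=0.000, vy=2.669 → t=0.545, apex=0.364, x_land=93.120, impact vy=-2.669
  bounce: vy ← 0.59·2.669 = 1.575
Arc 6: start y=0.000, vy=1.575 → t=0.321, apex=0.127, x_land=96.437, impact vy=-1.575
  bounce: vy ← 0.59·1.575 = 0.929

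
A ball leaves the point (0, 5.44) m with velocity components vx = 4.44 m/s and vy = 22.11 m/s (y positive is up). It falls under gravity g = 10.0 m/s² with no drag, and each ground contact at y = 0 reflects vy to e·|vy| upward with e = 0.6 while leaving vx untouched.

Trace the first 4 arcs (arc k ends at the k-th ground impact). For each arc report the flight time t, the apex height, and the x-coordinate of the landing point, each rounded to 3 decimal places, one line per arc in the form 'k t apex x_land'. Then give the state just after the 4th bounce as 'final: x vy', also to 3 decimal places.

Arc 1: start y=5.440, vy=22.110 → t=4.656, apex=29.883, x_land=20.671, impact vy=-24.447
  bounce: vy ← 0.6·24.447 = 14.668
Arc 2: start y=0.000, vy=14.668 → t=2.934, apex=10.758, x_land=33.697, impact vy=-14.668
  bounce: vy ← 0.6·14.668 = 8.801
Arc 3: start y=0.000, vy=8.801 → t=1.760, apex=3.873, x_land=41.512, impact vy=-8.801
  bounce: vy ← 0.6·8.801 = 5.281
Arc 4: start y=0.000, vy=5.281 → t=1.056, apex=1.394, x_land=46.201, impact vy=-5.281
  bounce: vy ← 0.6·5.281 = 3.168

1 4.656 29.883 20.671
2 2.934 10.758 33.697
3 1.760 3.873 41.512
4 1.056 1.394 46.201
final: 46.201 3.168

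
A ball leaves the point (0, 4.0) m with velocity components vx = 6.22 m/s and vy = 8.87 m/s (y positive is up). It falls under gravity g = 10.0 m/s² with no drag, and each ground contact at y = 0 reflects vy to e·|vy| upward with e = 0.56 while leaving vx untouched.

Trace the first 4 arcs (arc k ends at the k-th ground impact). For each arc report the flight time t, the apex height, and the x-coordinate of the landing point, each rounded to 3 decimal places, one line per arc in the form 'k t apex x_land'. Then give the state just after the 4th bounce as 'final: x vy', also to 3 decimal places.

Arc 1: start y=4.000, vy=8.870 → t=2.147, apex=7.934, x_land=13.352, impact vy=-12.597
  bounce: vy ← 0.56·12.597 = 7.054
Arc 2: start y=0.000, vy=7.054 → t=1.411, apex=2.488, x_land=22.128, impact vy=-7.054
  bounce: vy ← 0.56·7.054 = 3.950
Arc 3: start y=0.000, vy=3.950 → t=0.790, apex=0.780, x_land=27.042, impact vy=-3.950
  bounce: vy ← 0.56·3.950 = 2.212
Arc 4: start y=0.000, vy=2.212 → t=0.442, apex=0.245, x_land=29.794, impact vy=-2.212
  bounce: vy ← 0.56·2.212 = 1.239

1 2.147 7.934 13.352
2 1.411 2.488 22.128
3 0.790 0.780 27.042
4 0.442 0.245 29.794
final: 29.794 1.239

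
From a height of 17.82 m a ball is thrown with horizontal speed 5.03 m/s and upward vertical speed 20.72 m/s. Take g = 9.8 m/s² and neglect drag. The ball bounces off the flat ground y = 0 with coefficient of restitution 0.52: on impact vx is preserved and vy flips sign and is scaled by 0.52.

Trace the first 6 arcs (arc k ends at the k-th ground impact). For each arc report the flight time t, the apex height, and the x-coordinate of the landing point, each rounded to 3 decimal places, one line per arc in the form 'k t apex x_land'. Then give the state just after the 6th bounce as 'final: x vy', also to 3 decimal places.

1 4.962 39.724 24.957
2 2.961 10.741 39.851
3 1.540 2.904 47.596
4 0.801 0.785 51.624
5 0.416 0.212 53.718
6 0.217 0.057 54.807
final: 54.807 0.552

Arc 1: start y=17.820, vy=20.720 → t=4.962, apex=39.724, x_land=24.957, impact vy=-27.903
  bounce: vy ← 0.52·27.903 = 14.510
Arc 2: start y=0.000, vy=14.510 → t=2.961, apex=10.741, x_land=39.851, impact vy=-14.510
  bounce: vy ← 0.52·14.510 = 7.545
Arc 3: start y=0.000, vy=7.545 → t=1.540, apex=2.904, x_land=47.596, impact vy=-7.545
  bounce: vy ← 0.52·7.545 = 3.923
Arc 4: start y=0.000, vy=3.923 → t=0.801, apex=0.785, x_land=51.624, impact vy=-3.923
  bounce: vy ← 0.52·3.923 = 2.040
Arc 5: start y=0.000, vy=2.040 → t=0.416, apex=0.212, x_land=53.718, impact vy=-2.040
  bounce: vy ← 0.52·2.040 = 1.061
Arc 6: start y=0.000, vy=1.061 → t=0.217, apex=0.057, x_land=54.807, impact vy=-1.061
  bounce: vy ← 0.52·1.061 = 0.552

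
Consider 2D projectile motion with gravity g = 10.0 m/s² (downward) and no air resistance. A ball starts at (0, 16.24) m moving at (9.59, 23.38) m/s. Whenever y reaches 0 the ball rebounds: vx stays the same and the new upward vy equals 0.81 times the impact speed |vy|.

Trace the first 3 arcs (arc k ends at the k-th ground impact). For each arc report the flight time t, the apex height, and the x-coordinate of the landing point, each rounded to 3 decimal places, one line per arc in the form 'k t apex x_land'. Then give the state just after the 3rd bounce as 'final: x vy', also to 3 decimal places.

1 5.290 43.571 50.731
2 4.782 28.587 96.593
3 3.874 18.756 133.740
final: 133.740 15.688

Arc 1: start y=16.240, vy=23.380 → t=5.290, apex=43.571, x_land=50.731, impact vy=-29.520
  bounce: vy ← 0.81·29.520 = 23.911
Arc 2: start y=0.000, vy=23.911 → t=4.782, apex=28.587, x_land=96.593, impact vy=-23.911
  bounce: vy ← 0.81·23.911 = 19.368
Arc 3: start y=0.000, vy=19.368 → t=3.874, apex=18.756, x_land=133.740, impact vy=-19.368
  bounce: vy ← 0.81·19.368 = 15.688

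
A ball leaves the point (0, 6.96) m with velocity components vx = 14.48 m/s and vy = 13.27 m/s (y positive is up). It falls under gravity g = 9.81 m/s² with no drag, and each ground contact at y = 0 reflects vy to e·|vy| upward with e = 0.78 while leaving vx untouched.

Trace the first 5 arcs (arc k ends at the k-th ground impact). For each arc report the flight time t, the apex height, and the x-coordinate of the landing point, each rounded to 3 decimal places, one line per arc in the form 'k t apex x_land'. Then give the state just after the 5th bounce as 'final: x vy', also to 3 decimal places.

Arc 1: start y=6.960, vy=13.270 → t=3.155, apex=15.935, x_land=45.686, impact vy=-17.682
  bounce: vy ← 0.78·17.682 = 13.792
Arc 2: start y=0.000, vy=13.792 → t=2.812, apex=9.695, x_land=86.401, impact vy=-13.792
  bounce: vy ← 0.78·13.792 = 10.758
Arc 3: start y=0.000, vy=10.758 → t=2.193, apex=5.898, x_land=118.159, impact vy=-10.758
  bounce: vy ← 0.78·10.758 = 8.391
Arc 4: start y=0.000, vy=8.391 → t=1.711, apex=3.589, x_land=142.930, impact vy=-8.391
  bounce: vy ← 0.78·8.391 = 6.545
Arc 5: start y=0.000, vy=6.545 → t=1.334, apex=2.183, x_land=162.251, impact vy=-6.545
  bounce: vy ← 0.78·6.545 = 5.105

1 3.155 15.935 45.686
2 2.812 9.695 86.401
3 2.193 5.898 118.159
4 1.711 3.589 142.930
5 1.334 2.183 162.251
final: 162.251 5.105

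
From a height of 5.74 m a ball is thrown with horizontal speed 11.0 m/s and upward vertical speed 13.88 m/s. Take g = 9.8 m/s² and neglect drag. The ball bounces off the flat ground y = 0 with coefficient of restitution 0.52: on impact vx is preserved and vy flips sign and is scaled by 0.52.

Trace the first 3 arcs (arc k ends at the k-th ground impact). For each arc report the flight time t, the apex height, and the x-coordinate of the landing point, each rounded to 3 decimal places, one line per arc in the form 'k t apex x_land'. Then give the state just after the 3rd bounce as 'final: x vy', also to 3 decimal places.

Arc 1: start y=5.740, vy=13.880 → t=3.199, apex=15.569, x_land=35.187, impact vy=-17.469
  bounce: vy ← 0.52·17.469 = 9.084
Arc 2: start y=0.000, vy=9.084 → t=1.854, apex=4.210, x_land=55.580, impact vy=-9.084
  bounce: vy ← 0.52·9.084 = 4.724
Arc 3: start y=0.000, vy=4.724 → t=0.964, apex=1.138, x_land=66.183, impact vy=-4.724
  bounce: vy ← 0.52·4.724 = 2.456

1 3.199 15.569 35.187
2 1.854 4.210 55.580
3 0.964 1.138 66.183
final: 66.183 2.456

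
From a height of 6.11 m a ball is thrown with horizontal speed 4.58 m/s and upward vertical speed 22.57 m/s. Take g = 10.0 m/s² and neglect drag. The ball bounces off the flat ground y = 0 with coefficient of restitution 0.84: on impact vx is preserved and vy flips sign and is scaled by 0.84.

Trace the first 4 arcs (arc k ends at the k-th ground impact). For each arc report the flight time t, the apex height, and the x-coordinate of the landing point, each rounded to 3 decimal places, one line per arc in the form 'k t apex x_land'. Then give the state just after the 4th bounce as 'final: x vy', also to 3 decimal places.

1 4.770 31.580 21.847
2 4.222 22.283 41.185
3 3.547 15.723 57.428
4 2.979 11.094 71.073
final: 71.073 12.512

Arc 1: start y=6.110, vy=22.570 → t=4.770, apex=31.580, x_land=21.847, impact vy=-25.132
  bounce: vy ← 0.84·25.132 = 21.111
Arc 2: start y=0.000, vy=21.111 → t=4.222, apex=22.283, x_land=41.185, impact vy=-21.111
  bounce: vy ← 0.84·21.111 = 17.733
Arc 3: start y=0.000, vy=17.733 → t=3.547, apex=15.723, x_land=57.428, impact vy=-17.733
  bounce: vy ← 0.84·17.733 = 14.896
Arc 4: start y=0.000, vy=14.896 → t=2.979, apex=11.094, x_land=71.073, impact vy=-14.896
  bounce: vy ← 0.84·14.896 = 12.512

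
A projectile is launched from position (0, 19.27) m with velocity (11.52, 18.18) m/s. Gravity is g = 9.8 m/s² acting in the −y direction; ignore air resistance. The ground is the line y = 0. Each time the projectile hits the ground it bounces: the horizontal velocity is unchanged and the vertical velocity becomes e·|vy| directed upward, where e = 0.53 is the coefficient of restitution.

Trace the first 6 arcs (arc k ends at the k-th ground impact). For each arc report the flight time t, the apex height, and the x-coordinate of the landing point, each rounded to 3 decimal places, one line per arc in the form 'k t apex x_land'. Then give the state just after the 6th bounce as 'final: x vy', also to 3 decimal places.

Arc 1: start y=19.270, vy=18.180 → t=4.571, apex=36.133, x_land=52.654, impact vy=-26.612
  bounce: vy ← 0.53·26.612 = 14.104
Arc 2: start y=0.000, vy=14.104 → t=2.878, apex=10.150, x_land=85.813, impact vy=-14.104
  bounce: vy ← 0.53·14.104 = 7.475
Arc 3: start y=0.000, vy=7.475 → t=1.526, apex=2.851, x_land=103.388, impact vy=-7.475
  bounce: vy ← 0.53·7.475 = 3.962
Arc 4: start y=0.000, vy=3.962 → t=0.809, apex=0.801, x_land=112.703, impact vy=-3.962
  bounce: vy ← 0.53·3.962 = 2.100
Arc 5: start y=0.000, vy=2.100 → t=0.429, apex=0.225, x_land=117.639, impact vy=-2.100
  bounce: vy ← 0.53·2.100 = 1.113
Arc 6: start y=0.000, vy=1.113 → t=0.227, apex=0.063, x_land=120.256, impact vy=-1.113
  bounce: vy ← 0.53·1.113 = 0.590

1 4.571 36.133 52.654
2 2.878 10.150 85.813
3 1.526 2.851 103.388
4 0.809 0.801 112.703
5 0.429 0.225 117.639
6 0.227 0.063 120.256
final: 120.256 0.590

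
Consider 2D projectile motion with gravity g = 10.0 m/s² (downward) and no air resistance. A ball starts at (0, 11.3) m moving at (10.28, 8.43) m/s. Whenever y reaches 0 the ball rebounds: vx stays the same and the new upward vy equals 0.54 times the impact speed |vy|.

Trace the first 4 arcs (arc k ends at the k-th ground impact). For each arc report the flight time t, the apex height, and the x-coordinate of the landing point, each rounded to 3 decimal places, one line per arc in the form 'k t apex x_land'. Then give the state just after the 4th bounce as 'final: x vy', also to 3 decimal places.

1 2.567 14.853 26.384
2 1.861 4.331 45.520
3 1.005 1.263 55.853
4 0.543 0.368 61.433
final: 61.433 1.466

Arc 1: start y=11.300, vy=8.430 → t=2.567, apex=14.853, x_land=26.384, impact vy=-17.236
  bounce: vy ← 0.54·17.236 = 9.307
Arc 2: start y=0.000, vy=9.307 → t=1.861, apex=4.331, x_land=45.520, impact vy=-9.307
  bounce: vy ← 0.54·9.307 = 5.026
Arc 3: start y=0.000, vy=5.026 → t=1.005, apex=1.263, x_land=55.853, impact vy=-5.026
  bounce: vy ← 0.54·5.026 = 2.714
Arc 4: start y=0.000, vy=2.714 → t=0.543, apex=0.368, x_land=61.433, impact vy=-2.714
  bounce: vy ← 0.54·2.714 = 1.466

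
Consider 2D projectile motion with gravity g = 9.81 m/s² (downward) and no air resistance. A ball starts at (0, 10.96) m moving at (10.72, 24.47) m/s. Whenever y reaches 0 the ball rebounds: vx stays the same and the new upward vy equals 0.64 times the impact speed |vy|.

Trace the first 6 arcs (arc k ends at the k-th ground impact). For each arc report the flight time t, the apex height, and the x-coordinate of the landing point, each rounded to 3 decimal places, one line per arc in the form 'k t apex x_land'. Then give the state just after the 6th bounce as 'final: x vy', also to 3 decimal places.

Arc 1: start y=10.960, vy=24.470 → t=5.402, apex=41.479, x_land=57.914, impact vy=-28.527
  bounce: vy ← 0.64·28.527 = 18.258
Arc 2: start y=0.000, vy=18.258 → t=3.722, apex=16.990, x_land=97.816, impact vy=-18.258
  bounce: vy ← 0.64·18.258 = 11.685
Arc 3: start y=0.000, vy=11.685 → t=2.382, apex=6.959, x_land=123.354, impact vy=-11.685
  bounce: vy ← 0.64·11.685 = 7.478
Arc 4: start y=0.000, vy=7.478 → t=1.525, apex=2.850, x_land=139.698, impact vy=-7.478
  bounce: vy ← 0.64·7.478 = 4.786
Arc 5: start y=0.000, vy=4.786 → t=0.976, apex=1.168, x_land=150.158, impact vy=-4.786
  bounce: vy ← 0.64·4.786 = 3.063
Arc 6: start y=0.000, vy=3.063 → t=0.624, apex=0.478, x_land=156.852, impact vy=-3.063
  bounce: vy ← 0.64·3.063 = 1.960

1 5.402 41.479 57.914
2 3.722 16.990 97.816
3 2.382 6.959 123.354
4 1.525 2.850 139.698
5 0.976 1.168 150.158
6 0.624 0.478 156.852
final: 156.852 1.960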